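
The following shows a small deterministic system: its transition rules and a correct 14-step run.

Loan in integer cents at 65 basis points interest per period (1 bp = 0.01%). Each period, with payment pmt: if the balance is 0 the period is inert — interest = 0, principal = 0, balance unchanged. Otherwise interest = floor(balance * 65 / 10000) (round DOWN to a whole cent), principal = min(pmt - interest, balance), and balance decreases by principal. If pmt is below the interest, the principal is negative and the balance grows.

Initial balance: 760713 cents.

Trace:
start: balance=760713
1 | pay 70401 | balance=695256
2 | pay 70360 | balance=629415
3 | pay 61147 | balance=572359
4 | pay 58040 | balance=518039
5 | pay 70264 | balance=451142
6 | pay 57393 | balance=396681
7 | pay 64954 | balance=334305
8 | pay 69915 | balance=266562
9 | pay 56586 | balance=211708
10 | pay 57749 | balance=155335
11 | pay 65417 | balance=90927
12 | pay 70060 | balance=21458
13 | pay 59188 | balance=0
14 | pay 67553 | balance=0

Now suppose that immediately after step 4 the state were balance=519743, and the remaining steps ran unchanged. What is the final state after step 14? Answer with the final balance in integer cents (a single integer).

state after step 4 := balance=519743
5 | pay 70264 | balance=452857
6 | pay 57393 | balance=398407
7 | pay 64954 | balance=336042
8 | pay 69915 | balance=268311
9 | pay 56586 | balance=213469
10 | pay 57749 | balance=157107
11 | pay 65417 | balance=92711
12 | pay 70060 | balance=23253
13 | pay 59188 | balance=0
14 | pay 67553 | balance=0

0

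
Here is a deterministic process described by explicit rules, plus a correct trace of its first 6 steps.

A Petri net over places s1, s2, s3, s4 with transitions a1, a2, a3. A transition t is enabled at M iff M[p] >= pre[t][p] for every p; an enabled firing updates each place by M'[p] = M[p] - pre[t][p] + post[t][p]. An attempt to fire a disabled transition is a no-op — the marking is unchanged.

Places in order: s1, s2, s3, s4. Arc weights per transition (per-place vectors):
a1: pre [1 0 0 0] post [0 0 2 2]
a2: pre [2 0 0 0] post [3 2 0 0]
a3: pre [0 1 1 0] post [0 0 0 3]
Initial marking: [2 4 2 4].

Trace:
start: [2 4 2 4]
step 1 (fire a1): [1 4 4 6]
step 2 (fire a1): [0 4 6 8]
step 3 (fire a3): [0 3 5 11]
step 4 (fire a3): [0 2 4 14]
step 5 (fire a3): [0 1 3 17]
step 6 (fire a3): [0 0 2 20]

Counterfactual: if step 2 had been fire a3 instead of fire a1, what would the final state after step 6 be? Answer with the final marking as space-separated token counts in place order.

(re-executing from step 2 with the substitution; state before step 2: [1 4 4 6])
step 2 (fire a3): [1 3 3 9]
step 3 (fire a3): [1 2 2 12]
step 4 (fire a3): [1 1 1 15]
step 5 (fire a3): [1 0 0 18]
step 6 (fire a3): [1 0 0 18]

1 0 0 18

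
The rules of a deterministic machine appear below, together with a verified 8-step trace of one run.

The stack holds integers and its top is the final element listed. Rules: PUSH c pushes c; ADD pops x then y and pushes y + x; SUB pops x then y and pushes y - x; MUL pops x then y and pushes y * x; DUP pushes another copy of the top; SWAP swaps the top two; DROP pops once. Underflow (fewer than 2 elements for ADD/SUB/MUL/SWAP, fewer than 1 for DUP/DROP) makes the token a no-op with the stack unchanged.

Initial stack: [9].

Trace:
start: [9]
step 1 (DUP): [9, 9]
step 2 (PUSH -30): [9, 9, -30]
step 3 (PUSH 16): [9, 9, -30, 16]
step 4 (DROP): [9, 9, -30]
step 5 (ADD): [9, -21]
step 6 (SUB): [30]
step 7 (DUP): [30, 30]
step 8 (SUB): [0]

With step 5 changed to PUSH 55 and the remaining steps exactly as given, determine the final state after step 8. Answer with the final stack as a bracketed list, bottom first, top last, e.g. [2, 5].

(re-executing from step 5 with the substitution; state before step 5: [9, 9, -30])
step 5 (PUSH 55): [9, 9, -30, 55]
step 6 (SUB): [9, 9, -85]
step 7 (DUP): [9, 9, -85, -85]
step 8 (SUB): [9, 9, 0]

[9, 9, 0]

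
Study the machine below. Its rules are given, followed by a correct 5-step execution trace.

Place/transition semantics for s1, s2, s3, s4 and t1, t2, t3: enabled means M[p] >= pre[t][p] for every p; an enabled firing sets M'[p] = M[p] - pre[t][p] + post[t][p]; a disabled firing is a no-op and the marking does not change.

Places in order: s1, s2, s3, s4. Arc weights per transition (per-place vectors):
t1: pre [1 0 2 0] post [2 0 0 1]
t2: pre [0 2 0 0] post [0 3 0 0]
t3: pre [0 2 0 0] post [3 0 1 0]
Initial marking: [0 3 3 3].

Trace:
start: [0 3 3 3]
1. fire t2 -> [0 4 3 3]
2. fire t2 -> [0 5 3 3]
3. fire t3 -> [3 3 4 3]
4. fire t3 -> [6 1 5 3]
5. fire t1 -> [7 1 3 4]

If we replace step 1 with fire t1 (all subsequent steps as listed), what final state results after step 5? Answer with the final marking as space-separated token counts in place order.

(re-executing from step 1 with the substitution; state before step 1: [0 3 3 3])
1. fire t1 -> [0 3 3 3]
2. fire t2 -> [0 4 3 3]
3. fire t3 -> [3 2 4 3]
4. fire t3 -> [6 0 5 3]
5. fire t1 -> [7 0 3 4]

7 0 3 4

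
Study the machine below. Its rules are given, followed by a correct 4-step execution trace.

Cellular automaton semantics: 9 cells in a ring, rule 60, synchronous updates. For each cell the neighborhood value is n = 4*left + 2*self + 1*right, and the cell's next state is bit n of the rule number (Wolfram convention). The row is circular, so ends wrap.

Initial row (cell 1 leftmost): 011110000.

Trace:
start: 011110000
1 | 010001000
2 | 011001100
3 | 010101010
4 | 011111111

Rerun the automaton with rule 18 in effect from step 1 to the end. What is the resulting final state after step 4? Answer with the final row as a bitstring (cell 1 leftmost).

(re-executing steps 1..4 under rule 18; state before step 1: 011110000)
1 | 100001000
2 | 010010101
3 | 001100000
4 | 010010000

010010000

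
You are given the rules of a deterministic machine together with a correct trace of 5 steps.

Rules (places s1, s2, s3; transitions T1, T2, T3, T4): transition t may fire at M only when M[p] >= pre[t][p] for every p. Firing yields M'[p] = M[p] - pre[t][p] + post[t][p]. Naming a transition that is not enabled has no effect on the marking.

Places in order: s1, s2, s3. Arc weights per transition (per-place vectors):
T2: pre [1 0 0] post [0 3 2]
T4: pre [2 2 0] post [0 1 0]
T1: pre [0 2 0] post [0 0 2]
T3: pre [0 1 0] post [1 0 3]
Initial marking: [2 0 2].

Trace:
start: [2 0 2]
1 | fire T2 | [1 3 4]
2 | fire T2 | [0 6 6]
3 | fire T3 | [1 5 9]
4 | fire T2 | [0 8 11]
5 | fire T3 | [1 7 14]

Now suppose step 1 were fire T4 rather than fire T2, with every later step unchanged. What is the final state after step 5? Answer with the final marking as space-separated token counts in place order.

2 4 12

(re-executing from step 1 with the substitution; state before step 1: [2 0 2])
1 | fire T4 | [2 0 2]
2 | fire T2 | [1 3 4]
3 | fire T3 | [2 2 7]
4 | fire T2 | [1 5 9]
5 | fire T3 | [2 4 12]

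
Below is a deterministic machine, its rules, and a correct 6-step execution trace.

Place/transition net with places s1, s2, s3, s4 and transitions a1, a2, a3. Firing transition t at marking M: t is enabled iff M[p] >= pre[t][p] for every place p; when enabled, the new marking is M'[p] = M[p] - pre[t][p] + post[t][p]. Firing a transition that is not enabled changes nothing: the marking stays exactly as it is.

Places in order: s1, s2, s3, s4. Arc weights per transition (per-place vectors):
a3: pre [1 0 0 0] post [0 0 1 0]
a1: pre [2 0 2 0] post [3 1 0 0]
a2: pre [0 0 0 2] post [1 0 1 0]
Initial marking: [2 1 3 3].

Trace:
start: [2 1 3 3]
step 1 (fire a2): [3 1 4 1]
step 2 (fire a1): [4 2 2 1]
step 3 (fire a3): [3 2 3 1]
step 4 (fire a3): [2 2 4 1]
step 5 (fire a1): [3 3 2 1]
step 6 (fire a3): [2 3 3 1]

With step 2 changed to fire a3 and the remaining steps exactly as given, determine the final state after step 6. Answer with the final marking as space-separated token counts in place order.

(re-executing from step 2 with the substitution; state before step 2: [3 1 4 1])
step 2 (fire a3): [2 1 5 1]
step 3 (fire a3): [1 1 6 1]
step 4 (fire a3): [0 1 7 1]
step 5 (fire a1): [0 1 7 1]
step 6 (fire a3): [0 1 7 1]

0 1 7 1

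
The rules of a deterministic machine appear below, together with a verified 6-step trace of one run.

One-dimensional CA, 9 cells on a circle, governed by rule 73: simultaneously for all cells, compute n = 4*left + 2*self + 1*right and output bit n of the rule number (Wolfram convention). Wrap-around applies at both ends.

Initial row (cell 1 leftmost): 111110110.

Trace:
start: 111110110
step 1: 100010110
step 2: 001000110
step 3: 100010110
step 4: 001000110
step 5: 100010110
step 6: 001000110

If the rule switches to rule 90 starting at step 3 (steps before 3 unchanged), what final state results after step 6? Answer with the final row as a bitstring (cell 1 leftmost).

010100110

(re-executing steps 3..6 under rule 90; state before step 3: 001000110)
step 3: 010101111
step 4: 000001001
step 5: 100010110
step 6: 010100110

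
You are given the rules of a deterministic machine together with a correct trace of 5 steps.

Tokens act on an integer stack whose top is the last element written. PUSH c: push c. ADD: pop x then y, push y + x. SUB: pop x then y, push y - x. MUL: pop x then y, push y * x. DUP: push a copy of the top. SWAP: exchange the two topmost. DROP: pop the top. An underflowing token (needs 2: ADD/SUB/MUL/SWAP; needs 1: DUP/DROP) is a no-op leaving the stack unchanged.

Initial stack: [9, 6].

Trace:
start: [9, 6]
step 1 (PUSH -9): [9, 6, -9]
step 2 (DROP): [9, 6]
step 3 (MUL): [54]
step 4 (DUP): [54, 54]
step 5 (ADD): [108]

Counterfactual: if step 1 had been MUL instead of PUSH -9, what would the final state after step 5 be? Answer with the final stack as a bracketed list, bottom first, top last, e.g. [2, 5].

[]

(re-executing from step 1 with the substitution; state before step 1: [9, 6])
step 1 (MUL): [54]
step 2 (DROP): []
step 3 (MUL): []
step 4 (DUP): []
step 5 (ADD): []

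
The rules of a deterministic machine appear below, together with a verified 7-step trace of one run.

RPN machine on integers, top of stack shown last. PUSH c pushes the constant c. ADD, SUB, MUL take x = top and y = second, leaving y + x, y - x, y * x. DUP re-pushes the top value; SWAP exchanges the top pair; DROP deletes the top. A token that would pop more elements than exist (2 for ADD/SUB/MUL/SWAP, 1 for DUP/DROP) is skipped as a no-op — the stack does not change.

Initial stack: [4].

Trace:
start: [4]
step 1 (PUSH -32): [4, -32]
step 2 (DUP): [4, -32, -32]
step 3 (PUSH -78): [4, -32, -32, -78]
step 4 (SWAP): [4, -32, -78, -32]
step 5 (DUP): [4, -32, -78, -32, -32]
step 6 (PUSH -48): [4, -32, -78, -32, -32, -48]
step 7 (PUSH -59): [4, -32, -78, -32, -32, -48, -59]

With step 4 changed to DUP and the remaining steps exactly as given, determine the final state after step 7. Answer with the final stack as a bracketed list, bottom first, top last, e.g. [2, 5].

(re-executing from step 4 with the substitution; state before step 4: [4, -32, -32, -78])
step 4 (DUP): [4, -32, -32, -78, -78]
step 5 (DUP): [4, -32, -32, -78, -78, -78]
step 6 (PUSH -48): [4, -32, -32, -78, -78, -78, -48]
step 7 (PUSH -59): [4, -32, -32, -78, -78, -78, -48, -59]

[4, -32, -32, -78, -78, -78, -48, -59]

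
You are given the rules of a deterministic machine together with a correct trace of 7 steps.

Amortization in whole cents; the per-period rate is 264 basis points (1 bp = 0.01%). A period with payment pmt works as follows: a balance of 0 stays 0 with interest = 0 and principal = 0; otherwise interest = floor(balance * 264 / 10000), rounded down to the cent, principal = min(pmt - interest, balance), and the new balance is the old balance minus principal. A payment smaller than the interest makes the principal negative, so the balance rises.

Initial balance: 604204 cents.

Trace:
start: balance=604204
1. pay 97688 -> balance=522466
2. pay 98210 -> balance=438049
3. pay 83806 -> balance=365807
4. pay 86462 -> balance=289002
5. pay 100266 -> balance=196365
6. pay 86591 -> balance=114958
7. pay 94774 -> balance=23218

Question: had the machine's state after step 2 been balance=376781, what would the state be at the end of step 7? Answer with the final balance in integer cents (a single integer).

0

state after step 2 := balance=376781
3. pay 83806 -> balance=302922
4. pay 86462 -> balance=224457
5. pay 100266 -> balance=130116
6. pay 86591 -> balance=46960
7. pay 94774 -> balance=0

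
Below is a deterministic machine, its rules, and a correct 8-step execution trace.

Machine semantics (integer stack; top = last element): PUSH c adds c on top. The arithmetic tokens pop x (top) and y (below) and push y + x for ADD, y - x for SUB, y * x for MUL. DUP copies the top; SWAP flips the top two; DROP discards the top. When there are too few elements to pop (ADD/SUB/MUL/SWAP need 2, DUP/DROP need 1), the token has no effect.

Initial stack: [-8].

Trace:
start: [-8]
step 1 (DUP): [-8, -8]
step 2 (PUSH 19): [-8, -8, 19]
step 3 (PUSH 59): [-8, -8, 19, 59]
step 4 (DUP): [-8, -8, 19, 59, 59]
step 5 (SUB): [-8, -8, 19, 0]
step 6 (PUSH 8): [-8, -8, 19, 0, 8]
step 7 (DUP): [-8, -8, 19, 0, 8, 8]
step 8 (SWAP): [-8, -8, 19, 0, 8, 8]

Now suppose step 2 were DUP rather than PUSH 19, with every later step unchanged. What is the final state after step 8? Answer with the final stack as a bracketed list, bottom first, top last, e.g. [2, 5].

[-8, -8, -8, 0, 8, 8]

(re-executing from step 2 with the substitution; state before step 2: [-8, -8])
step 2 (DUP): [-8, -8, -8]
step 3 (PUSH 59): [-8, -8, -8, 59]
step 4 (DUP): [-8, -8, -8, 59, 59]
step 5 (SUB): [-8, -8, -8, 0]
step 6 (PUSH 8): [-8, -8, -8, 0, 8]
step 7 (DUP): [-8, -8, -8, 0, 8, 8]
step 8 (SWAP): [-8, -8, -8, 0, 8, 8]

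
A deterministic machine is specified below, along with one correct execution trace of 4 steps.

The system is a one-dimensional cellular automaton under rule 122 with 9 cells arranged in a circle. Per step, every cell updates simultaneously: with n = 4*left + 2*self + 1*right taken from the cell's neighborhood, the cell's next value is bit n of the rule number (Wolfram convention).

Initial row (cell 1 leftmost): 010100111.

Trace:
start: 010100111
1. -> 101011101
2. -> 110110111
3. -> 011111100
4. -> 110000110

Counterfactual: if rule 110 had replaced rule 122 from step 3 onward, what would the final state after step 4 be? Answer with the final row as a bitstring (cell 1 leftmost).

110000100

(re-executing steps 3..4 under rule 110; state before step 3: 110110111)
3. -> 011111100
4. -> 110000100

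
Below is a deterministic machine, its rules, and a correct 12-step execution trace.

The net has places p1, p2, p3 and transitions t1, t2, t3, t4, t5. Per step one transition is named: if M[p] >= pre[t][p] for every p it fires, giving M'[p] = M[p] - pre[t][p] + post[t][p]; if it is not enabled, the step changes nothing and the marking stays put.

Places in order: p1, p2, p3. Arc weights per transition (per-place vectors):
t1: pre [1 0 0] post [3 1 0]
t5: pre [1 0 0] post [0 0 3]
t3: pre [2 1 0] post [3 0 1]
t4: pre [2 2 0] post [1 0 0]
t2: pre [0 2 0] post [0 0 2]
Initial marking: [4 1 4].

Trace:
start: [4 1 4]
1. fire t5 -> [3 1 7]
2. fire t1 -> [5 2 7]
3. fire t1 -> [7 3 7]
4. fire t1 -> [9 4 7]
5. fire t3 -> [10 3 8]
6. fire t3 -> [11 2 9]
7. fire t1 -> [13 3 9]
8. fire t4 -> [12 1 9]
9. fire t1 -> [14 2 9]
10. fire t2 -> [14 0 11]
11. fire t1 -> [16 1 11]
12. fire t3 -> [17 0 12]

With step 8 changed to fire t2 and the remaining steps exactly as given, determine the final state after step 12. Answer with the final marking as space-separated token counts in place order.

(re-executing from step 8 with the substitution; state before step 8: [13 3 9])
8. fire t2 -> [13 1 11]
9. fire t1 -> [15 2 11]
10. fire t2 -> [15 0 13]
11. fire t1 -> [17 1 13]
12. fire t3 -> [18 0 14]

18 0 14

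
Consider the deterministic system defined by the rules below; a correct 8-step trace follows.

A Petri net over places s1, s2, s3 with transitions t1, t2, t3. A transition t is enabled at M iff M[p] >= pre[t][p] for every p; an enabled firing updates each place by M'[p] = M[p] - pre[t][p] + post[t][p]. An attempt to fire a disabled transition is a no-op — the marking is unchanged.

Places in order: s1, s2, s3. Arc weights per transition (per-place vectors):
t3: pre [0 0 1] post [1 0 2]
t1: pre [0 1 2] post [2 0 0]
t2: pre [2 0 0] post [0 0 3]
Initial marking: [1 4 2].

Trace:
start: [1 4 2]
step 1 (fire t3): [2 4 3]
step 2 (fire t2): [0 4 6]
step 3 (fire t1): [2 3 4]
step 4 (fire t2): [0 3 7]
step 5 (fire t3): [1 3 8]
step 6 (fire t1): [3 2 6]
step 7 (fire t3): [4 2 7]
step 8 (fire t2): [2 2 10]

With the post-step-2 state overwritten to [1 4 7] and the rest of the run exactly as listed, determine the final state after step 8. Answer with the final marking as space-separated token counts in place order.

state after step 2 := [1 4 7]
step 3 (fire t1): [3 3 5]
step 4 (fire t2): [1 3 8]
step 5 (fire t3): [2 3 9]
step 6 (fire t1): [4 2 7]
step 7 (fire t3): [5 2 8]
step 8 (fire t2): [3 2 11]

3 2 11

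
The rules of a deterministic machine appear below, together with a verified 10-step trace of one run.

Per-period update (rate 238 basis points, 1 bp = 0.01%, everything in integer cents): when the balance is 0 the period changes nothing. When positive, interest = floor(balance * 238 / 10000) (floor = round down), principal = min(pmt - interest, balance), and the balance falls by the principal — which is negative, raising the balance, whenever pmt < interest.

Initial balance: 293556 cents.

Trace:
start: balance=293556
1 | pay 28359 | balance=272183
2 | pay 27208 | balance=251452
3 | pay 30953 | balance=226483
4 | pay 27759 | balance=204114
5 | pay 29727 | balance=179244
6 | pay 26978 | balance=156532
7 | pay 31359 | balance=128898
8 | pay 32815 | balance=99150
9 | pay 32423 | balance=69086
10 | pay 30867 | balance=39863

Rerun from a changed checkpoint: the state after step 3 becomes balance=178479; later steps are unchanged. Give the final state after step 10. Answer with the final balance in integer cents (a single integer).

state after step 3 := balance=178479
4 | pay 27759 | balance=154967
5 | pay 29727 | balance=128928
6 | pay 26978 | balance=105018
7 | pay 31359 | balance=76158
8 | pay 32815 | balance=45155
9 | pay 32423 | balance=13806
10 | pay 30867 | balance=0

0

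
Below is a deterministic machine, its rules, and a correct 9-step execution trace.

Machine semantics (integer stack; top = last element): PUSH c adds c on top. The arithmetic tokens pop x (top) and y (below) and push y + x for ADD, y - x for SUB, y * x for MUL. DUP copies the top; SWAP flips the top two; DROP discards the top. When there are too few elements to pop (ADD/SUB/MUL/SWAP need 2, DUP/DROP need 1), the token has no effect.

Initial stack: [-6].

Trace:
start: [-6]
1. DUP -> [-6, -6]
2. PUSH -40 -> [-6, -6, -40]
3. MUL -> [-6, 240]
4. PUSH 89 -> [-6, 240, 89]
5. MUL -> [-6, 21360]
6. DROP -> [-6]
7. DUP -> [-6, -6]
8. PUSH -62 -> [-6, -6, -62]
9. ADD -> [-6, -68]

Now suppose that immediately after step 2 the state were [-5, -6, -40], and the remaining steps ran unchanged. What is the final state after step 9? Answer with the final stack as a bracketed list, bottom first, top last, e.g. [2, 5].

state after step 2 := [-5, -6, -40]
3. MUL -> [-5, 240]
4. PUSH 89 -> [-5, 240, 89]
5. MUL -> [-5, 21360]
6. DROP -> [-5]
7. DUP -> [-5, -5]
8. PUSH -62 -> [-5, -5, -62]
9. ADD -> [-5, -67]

[-5, -67]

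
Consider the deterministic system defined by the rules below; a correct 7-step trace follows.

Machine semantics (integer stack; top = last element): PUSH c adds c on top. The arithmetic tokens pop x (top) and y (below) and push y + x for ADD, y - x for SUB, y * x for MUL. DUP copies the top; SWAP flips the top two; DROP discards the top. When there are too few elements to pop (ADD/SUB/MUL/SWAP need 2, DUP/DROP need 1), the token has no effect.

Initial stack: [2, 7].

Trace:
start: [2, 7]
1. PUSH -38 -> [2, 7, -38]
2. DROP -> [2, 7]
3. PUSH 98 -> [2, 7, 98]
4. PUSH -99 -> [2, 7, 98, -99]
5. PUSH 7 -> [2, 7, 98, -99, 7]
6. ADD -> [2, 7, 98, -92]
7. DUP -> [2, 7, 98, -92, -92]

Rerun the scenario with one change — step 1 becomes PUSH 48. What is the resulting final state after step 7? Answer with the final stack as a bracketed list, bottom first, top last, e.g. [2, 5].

(re-executing from step 1 with the substitution; state before step 1: [2, 7])
1. PUSH 48 -> [2, 7, 48]
2. DROP -> [2, 7]
3. PUSH 98 -> [2, 7, 98]
4. PUSH -99 -> [2, 7, 98, -99]
5. PUSH 7 -> [2, 7, 98, -99, 7]
6. ADD -> [2, 7, 98, -92]
7. DUP -> [2, 7, 98, -92, -92]

[2, 7, 98, -92, -92]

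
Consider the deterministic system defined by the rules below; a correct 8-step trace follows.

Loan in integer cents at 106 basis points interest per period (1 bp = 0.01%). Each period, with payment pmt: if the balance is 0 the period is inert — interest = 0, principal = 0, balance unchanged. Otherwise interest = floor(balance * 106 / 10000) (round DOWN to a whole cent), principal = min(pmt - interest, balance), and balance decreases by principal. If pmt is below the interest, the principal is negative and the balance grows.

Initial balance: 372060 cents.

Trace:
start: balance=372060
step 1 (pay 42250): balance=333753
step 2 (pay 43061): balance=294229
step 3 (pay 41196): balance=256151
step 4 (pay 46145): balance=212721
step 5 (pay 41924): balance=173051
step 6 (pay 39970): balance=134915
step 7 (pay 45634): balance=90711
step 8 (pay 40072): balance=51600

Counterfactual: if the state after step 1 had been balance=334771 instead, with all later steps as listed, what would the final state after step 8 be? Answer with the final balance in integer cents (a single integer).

52696

state after step 1 := balance=334771
step 2 (pay 43061): balance=295258
step 3 (pay 41196): balance=257191
step 4 (pay 46145): balance=213772
step 5 (pay 41924): balance=174113
step 6 (pay 39970): balance=135988
step 7 (pay 45634): balance=91795
step 8 (pay 40072): balance=52696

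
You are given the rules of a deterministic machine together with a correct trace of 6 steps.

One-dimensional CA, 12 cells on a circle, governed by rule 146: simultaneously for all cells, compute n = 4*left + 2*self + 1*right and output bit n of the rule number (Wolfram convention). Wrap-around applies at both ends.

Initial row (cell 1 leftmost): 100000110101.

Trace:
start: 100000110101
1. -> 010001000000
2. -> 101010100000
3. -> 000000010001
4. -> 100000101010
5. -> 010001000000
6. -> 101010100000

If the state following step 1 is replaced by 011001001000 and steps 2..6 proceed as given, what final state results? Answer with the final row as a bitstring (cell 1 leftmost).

state after step 1 := 011001001000
2. -> 100110110100
3. -> 011000000011
4. -> 000100000100
5. -> 001010001010
6. -> 010001010001

010001010001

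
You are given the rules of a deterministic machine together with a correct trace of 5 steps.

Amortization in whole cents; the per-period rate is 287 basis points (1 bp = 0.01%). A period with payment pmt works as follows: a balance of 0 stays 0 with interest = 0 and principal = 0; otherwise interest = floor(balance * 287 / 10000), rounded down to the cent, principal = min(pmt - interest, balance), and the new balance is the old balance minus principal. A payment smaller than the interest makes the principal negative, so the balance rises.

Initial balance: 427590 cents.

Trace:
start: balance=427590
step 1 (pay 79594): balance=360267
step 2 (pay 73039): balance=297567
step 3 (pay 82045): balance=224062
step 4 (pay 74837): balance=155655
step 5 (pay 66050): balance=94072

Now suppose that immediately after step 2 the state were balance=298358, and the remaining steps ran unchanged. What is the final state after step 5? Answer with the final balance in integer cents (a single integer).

94932

state after step 2 := balance=298358
step 3 (pay 82045): balance=224875
step 4 (pay 74837): balance=156491
step 5 (pay 66050): balance=94932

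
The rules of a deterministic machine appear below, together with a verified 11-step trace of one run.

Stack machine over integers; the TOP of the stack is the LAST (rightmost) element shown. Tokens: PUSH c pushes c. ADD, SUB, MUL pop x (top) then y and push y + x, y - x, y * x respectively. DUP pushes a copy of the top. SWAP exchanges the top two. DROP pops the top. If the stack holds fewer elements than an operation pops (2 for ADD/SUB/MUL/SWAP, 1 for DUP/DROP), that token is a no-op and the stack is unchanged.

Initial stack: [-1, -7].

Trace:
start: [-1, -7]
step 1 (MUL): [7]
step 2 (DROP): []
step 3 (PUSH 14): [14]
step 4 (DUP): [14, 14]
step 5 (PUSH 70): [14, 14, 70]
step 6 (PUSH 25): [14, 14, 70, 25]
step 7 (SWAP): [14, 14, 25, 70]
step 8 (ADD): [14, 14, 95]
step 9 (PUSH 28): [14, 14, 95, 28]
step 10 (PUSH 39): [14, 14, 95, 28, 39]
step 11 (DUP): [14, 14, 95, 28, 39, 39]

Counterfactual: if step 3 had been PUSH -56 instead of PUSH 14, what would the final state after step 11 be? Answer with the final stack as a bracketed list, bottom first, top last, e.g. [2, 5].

(re-executing from step 3 with the substitution; state before step 3: [])
step 3 (PUSH -56): [-56]
step 4 (DUP): [-56, -56]
step 5 (PUSH 70): [-56, -56, 70]
step 6 (PUSH 25): [-56, -56, 70, 25]
step 7 (SWAP): [-56, -56, 25, 70]
step 8 (ADD): [-56, -56, 95]
step 9 (PUSH 28): [-56, -56, 95, 28]
step 10 (PUSH 39): [-56, -56, 95, 28, 39]
step 11 (DUP): [-56, -56, 95, 28, 39, 39]

[-56, -56, 95, 28, 39, 39]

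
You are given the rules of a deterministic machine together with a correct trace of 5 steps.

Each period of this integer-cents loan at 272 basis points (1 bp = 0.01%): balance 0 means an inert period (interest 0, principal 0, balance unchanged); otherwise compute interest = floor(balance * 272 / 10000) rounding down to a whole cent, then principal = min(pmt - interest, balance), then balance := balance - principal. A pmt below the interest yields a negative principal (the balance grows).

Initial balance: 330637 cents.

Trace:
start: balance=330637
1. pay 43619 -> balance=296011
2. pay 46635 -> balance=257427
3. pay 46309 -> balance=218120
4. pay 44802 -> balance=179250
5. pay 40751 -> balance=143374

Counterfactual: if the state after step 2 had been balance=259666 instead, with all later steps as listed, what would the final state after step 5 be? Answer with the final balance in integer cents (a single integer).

state after step 2 := balance=259666
3. pay 46309 -> balance=220419
4. pay 44802 -> balance=181612
5. pay 40751 -> balance=145800

145800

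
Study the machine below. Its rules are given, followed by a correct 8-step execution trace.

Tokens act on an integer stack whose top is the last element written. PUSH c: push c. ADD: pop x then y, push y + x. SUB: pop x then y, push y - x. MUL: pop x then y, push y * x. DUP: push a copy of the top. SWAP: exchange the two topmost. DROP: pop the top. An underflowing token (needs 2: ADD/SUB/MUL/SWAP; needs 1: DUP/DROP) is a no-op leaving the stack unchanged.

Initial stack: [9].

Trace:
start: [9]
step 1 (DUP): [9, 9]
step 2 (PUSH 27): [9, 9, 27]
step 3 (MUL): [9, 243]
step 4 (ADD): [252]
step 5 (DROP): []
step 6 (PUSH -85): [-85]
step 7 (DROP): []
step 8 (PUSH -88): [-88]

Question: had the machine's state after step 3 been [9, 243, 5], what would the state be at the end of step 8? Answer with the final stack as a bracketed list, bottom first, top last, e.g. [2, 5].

[9, -88]

state after step 3 := [9, 243, 5]
step 4 (ADD): [9, 248]
step 5 (DROP): [9]
step 6 (PUSH -85): [9, -85]
step 7 (DROP): [9]
step 8 (PUSH -88): [9, -88]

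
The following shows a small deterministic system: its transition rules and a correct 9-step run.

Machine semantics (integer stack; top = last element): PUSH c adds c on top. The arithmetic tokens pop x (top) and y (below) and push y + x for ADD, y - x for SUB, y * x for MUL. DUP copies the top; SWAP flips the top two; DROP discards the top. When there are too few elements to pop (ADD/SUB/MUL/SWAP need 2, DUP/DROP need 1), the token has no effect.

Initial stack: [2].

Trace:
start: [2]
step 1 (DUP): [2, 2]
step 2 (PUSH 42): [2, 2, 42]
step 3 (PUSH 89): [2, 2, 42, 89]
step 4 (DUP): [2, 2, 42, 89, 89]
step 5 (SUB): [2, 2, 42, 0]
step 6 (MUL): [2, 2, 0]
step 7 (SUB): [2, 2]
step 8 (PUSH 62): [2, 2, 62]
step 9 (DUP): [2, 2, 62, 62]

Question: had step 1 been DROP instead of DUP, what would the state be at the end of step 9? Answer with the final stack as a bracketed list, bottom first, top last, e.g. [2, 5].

(re-executing from step 1 with the substitution; state before step 1: [2])
step 1 (DROP): []
step 2 (PUSH 42): [42]
step 3 (PUSH 89): [42, 89]
step 4 (DUP): [42, 89, 89]
step 5 (SUB): [42, 0]
step 6 (MUL): [0]
step 7 (SUB): [0]
step 8 (PUSH 62): [0, 62]
step 9 (DUP): [0, 62, 62]

[0, 62, 62]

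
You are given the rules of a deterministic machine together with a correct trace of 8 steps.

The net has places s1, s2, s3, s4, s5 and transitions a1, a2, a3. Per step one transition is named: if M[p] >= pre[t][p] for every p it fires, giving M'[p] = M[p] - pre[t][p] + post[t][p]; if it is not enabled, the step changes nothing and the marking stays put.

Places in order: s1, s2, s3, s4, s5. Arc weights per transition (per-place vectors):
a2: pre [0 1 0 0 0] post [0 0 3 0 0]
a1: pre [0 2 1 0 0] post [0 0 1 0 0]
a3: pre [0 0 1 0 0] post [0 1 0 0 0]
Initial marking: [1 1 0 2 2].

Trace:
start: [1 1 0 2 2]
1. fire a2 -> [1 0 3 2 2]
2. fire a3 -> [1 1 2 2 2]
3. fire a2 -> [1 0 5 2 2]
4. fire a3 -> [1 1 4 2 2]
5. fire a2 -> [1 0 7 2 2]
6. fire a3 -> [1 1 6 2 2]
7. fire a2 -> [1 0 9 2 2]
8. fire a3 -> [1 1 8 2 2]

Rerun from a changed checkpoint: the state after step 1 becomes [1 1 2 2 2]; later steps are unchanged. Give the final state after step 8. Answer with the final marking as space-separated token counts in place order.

1 2 7 2 2

state after step 1 := [1 1 2 2 2]
2. fire a3 -> [1 2 1 2 2]
3. fire a2 -> [1 1 4 2 2]
4. fire a3 -> [1 2 3 2 2]
5. fire a2 -> [1 1 6 2 2]
6. fire a3 -> [1 2 5 2 2]
7. fire a2 -> [1 1 8 2 2]
8. fire a3 -> [1 2 7 2 2]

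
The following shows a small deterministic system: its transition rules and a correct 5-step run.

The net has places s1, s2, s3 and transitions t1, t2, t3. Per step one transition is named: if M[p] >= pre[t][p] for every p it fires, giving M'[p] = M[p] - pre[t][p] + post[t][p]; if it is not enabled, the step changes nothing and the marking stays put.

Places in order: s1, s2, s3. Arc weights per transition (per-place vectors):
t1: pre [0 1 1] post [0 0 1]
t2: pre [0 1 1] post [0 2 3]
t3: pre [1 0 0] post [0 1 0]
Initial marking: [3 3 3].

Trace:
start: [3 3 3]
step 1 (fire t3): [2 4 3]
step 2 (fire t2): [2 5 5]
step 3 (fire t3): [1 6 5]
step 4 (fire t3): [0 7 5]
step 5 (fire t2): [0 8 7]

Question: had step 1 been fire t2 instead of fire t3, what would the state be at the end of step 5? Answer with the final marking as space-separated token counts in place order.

1 8 9

(re-executing from step 1 with the substitution; state before step 1: [3 3 3])
step 1 (fire t2): [3 4 5]
step 2 (fire t2): [3 5 7]
step 3 (fire t3): [2 6 7]
step 4 (fire t3): [1 7 7]
step 5 (fire t2): [1 8 9]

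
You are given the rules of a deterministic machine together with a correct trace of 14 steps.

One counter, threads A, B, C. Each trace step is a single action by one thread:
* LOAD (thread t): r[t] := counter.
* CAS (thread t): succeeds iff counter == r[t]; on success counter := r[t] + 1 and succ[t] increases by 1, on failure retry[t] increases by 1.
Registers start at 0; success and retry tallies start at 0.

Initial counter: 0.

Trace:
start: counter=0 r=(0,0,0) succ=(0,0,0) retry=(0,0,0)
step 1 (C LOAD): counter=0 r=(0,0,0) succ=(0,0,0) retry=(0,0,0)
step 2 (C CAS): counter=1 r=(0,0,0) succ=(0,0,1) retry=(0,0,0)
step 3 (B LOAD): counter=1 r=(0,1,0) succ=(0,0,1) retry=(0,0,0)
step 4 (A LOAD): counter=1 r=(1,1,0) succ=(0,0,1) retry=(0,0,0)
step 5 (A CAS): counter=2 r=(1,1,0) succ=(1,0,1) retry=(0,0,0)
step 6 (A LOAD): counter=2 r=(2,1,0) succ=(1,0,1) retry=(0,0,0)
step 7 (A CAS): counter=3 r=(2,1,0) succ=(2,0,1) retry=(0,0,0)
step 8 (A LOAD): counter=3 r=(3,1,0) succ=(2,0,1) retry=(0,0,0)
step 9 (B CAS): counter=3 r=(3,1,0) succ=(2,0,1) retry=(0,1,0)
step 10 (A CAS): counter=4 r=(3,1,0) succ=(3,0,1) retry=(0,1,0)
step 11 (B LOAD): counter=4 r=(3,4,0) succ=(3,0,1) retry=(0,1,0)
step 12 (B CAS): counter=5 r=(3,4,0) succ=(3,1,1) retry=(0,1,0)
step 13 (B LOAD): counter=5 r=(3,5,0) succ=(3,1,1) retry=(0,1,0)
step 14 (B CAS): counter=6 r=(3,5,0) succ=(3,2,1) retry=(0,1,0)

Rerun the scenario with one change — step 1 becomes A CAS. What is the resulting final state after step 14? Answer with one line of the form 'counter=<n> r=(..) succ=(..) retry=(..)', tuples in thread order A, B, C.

(re-executing from step 1 with the substitution; state before step 1: counter=0 r=(0,0,0) succ=(0,0,0) retry=(0,0,0))
step 1 (A CAS): counter=1 r=(0,0,0) succ=(1,0,0) retry=(0,0,0)
step 2 (C CAS): counter=1 r=(0,0,0) succ=(1,0,0) retry=(0,0,1)
step 3 (B LOAD): counter=1 r=(0,1,0) succ=(1,0,0) retry=(0,0,1)
step 4 (A LOAD): counter=1 r=(1,1,0) succ=(1,0,0) retry=(0,0,1)
step 5 (A CAS): counter=2 r=(1,1,0) succ=(2,0,0) retry=(0,0,1)
step 6 (A LOAD): counter=2 r=(2,1,0) succ=(2,0,0) retry=(0,0,1)
step 7 (A CAS): counter=3 r=(2,1,0) succ=(3,0,0) retry=(0,0,1)
step 8 (A LOAD): counter=3 r=(3,1,0) succ=(3,0,0) retry=(0,0,1)
step 9 (B CAS): counter=3 r=(3,1,0) succ=(3,0,0) retry=(0,1,1)
step 10 (A CAS): counter=4 r=(3,1,0) succ=(4,0,0) retry=(0,1,1)
step 11 (B LOAD): counter=4 r=(3,4,0) succ=(4,0,0) retry=(0,1,1)
step 12 (B CAS): counter=5 r=(3,4,0) succ=(4,1,0) retry=(0,1,1)
step 13 (B LOAD): counter=5 r=(3,5,0) succ=(4,1,0) retry=(0,1,1)
step 14 (B CAS): counter=6 r=(3,5,0) succ=(4,2,0) retry=(0,1,1)

counter=6 r=(3,5,0) succ=(4,2,0) retry=(0,1,1)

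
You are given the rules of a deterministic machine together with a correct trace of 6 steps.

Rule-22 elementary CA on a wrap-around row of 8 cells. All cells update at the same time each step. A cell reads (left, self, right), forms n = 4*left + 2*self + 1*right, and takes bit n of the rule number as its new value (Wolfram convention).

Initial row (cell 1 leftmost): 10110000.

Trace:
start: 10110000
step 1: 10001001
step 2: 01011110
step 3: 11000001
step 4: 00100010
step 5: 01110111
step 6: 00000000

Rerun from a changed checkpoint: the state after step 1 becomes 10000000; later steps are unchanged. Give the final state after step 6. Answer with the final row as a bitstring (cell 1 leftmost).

00000000

state after step 1 := 10000000
step 2: 11000001
step 3: 00100010
step 4: 01110111
step 5: 00000000
step 6: 00000000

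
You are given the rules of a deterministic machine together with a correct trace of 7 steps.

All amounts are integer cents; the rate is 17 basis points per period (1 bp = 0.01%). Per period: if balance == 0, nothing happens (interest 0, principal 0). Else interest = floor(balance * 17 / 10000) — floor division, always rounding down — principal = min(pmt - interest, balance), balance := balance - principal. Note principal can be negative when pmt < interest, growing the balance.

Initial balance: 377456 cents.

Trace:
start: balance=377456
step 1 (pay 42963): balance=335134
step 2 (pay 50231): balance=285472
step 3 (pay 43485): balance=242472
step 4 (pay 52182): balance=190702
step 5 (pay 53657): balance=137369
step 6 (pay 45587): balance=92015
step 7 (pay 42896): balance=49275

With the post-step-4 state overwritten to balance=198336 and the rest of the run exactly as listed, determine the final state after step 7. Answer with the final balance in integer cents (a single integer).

state after step 4 := balance=198336
step 5 (pay 53657): balance=145016
step 6 (pay 45587): balance=99675
step 7 (pay 42896): balance=56948

56948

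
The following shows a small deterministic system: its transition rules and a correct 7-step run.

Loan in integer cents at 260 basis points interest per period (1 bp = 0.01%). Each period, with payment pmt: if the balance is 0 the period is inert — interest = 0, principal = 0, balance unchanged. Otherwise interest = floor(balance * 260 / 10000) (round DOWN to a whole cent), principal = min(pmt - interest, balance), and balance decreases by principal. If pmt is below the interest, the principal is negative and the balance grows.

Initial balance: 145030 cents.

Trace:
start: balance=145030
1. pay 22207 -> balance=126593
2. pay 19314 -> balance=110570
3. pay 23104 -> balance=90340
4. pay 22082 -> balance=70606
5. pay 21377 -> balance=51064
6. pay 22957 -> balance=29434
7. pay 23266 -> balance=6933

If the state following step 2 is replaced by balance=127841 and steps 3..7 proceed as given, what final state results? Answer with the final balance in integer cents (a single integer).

26569

state after step 2 := balance=127841
3. pay 23104 -> balance=108060
4. pay 22082 -> balance=88787
5. pay 21377 -> balance=69718
6. pay 22957 -> balance=48573
7. pay 23266 -> balance=26569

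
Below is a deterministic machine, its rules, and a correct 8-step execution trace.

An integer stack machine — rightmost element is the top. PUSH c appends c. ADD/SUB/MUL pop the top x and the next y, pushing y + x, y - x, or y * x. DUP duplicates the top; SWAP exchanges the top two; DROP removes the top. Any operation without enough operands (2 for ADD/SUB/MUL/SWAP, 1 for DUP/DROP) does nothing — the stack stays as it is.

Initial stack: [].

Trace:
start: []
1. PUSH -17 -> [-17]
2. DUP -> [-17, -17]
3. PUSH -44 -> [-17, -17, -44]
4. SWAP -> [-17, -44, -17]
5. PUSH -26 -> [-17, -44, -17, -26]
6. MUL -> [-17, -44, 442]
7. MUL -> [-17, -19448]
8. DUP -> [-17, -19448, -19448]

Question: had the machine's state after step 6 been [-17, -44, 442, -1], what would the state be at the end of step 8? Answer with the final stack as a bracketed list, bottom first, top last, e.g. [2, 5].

[-17, -44, -442, -442]

state after step 6 := [-17, -44, 442, -1]
7. MUL -> [-17, -44, -442]
8. DUP -> [-17, -44, -442, -442]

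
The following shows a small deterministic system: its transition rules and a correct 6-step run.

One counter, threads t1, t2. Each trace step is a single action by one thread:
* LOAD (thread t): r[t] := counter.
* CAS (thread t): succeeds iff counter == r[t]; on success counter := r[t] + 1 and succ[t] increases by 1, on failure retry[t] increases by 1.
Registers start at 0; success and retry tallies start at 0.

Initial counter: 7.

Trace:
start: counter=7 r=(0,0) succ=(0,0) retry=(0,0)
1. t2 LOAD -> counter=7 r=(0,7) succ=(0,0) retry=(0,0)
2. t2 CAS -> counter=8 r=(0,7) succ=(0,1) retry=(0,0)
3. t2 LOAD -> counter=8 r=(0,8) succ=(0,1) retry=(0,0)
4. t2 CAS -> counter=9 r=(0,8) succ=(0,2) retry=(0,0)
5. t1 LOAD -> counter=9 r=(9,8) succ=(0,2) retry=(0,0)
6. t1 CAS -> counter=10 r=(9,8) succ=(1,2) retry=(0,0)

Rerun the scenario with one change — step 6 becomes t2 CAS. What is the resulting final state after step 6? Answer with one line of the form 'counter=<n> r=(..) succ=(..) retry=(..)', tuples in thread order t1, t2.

counter=9 r=(9,8) succ=(0,2) retry=(0,1)

(re-executing from step 6 with the substitution; state before step 6: counter=9 r=(9,8) succ=(0,2) retry=(0,0))
6. t2 CAS -> counter=9 r=(9,8) succ=(0,2) retry=(0,1)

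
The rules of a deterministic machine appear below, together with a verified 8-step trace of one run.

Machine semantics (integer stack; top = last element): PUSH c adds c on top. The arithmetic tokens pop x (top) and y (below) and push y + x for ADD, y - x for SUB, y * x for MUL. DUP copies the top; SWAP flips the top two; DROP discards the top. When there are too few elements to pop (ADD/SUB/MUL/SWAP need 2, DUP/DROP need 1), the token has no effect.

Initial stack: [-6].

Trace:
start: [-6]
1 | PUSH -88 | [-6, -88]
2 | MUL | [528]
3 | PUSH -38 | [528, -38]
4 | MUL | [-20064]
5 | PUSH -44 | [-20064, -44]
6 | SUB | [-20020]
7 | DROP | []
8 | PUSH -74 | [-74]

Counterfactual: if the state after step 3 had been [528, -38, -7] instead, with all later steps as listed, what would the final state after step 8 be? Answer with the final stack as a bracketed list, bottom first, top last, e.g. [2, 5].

[528, -74]

state after step 3 := [528, -38, -7]
4 | MUL | [528, 266]
5 | PUSH -44 | [528, 266, -44]
6 | SUB | [528, 310]
7 | DROP | [528]
8 | PUSH -74 | [528, -74]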